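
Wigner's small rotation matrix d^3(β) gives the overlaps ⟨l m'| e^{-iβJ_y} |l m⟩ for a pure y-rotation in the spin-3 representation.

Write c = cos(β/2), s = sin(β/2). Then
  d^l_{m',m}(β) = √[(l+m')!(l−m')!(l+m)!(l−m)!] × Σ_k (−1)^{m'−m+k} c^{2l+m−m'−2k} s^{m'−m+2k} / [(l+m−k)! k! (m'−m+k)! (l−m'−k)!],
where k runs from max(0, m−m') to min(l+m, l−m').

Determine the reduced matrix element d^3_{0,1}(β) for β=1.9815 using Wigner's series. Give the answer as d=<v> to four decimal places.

d=-0.0806

d^3_{0,1}(β=1.9815) via Wigner's sum:
With c≡cos(β/2)=0.548063 and s≡sin(β/2)=0.836437, N=[6·6·24·2]^{1/2}=41.569219
Admissible k: 1..3 (factorial args all ≥0)
  k=1: (−1)^0·41.5692/(12)·0.5481^5·0.8364^1 = +0.143277
  k=2: (−1)^1·41.5692/(4)·0.5481^3·0.8364^3 = -1.001158
  k=3: (−1)^2·41.5692/(12)·0.5481^1·0.8364^5 = +0.777298
d^3_{0,1}(1.9815) = +0.143277 -1.001158 +0.777298 = -0.080583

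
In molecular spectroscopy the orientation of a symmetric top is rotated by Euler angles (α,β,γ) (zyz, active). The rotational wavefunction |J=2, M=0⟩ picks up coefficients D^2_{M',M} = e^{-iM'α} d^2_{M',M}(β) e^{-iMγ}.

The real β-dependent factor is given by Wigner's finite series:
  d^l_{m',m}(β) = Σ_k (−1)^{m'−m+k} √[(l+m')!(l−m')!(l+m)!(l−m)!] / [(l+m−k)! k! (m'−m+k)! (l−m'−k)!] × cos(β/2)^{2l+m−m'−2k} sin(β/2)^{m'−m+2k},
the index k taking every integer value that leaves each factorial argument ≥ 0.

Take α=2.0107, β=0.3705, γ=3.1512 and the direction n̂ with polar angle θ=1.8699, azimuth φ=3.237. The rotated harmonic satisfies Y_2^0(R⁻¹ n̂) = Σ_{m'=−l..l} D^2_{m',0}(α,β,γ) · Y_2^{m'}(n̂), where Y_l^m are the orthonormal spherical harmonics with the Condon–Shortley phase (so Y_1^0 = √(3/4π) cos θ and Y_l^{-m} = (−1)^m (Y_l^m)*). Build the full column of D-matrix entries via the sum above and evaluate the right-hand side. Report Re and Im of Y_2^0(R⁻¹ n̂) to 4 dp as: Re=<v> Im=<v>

Need the full column D^2_{m',0} for m'=−2..2 at α=2.0107, β=0.3705, γ=3.1512.
cos(β/2)=0.982890, sin(β/2)=0.184192
d^2_{-2,0}: single k=2 term ⇒ +0.080284;  D = -0.051165-0.061868i
d^2_{-1,0}: k∈[1..2] ⇒ +0.428412 -0.015045 = +0.413367;  D = -0.176033+0.374012i
d^2_{0,0}: k∈[0..2] ⇒ +0.933297 -0.131103 +0.001151 = +0.803345;  D = +0.803345+0.000000i
d^2_{1,0}: k∈[0..1] ⇒ -0.428412 +0.015045 = -0.413367;  D = +0.176033+0.374012i
d^2_{2,0}: single k=0 term ⇒ +0.080284;  D = -0.051165+0.061868i
Y_2^{m'}(θ=1.8699,φ=3.237) and Σ D·Y over m':
  (-0.0512-0.0619i)·(+0.3463-0.0669i)  (-0.1760+0.3740i)·(+0.2165-0.0207i)  (+0.8033+0.0000i)·(-0.2332+0.0000i)  (+0.1760+0.3740i)·(-0.2165-0.0207i)  (-0.0512+0.0619i)·(+0.3463+0.0669i)
Y_2^0(R⁻¹ n̂) = -0.291826-0.000000i

Re=-0.2918 Im=0.0000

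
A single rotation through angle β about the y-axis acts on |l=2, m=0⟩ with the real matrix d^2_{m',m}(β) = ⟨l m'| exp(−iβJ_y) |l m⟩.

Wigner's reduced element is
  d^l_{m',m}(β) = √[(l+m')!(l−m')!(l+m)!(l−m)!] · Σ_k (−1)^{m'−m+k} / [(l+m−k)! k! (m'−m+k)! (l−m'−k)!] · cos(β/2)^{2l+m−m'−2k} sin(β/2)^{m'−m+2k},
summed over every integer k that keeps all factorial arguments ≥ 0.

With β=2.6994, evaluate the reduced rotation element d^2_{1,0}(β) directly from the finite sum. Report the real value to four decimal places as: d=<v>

d^2_{1,0}(β=2.6994) via Wigner's sum:
c=cos(2.6994/2)=0.219299, s=sin(2.6994/2)=0.975658; N=√[6·1·2·2]=4.898979
k∈{0,1} keeps every argument non-negative
  k=0: (−1)^1·4.8990/(2)·0.2193^3·0.9757^1 = -0.025205
  k=1: (−1)^2·4.8990/(2)·0.2193^1·0.9757^3 = +0.498891
d^2_{1,0}(2.6994) = -0.025205 +0.498891 = +0.473686

d=0.4737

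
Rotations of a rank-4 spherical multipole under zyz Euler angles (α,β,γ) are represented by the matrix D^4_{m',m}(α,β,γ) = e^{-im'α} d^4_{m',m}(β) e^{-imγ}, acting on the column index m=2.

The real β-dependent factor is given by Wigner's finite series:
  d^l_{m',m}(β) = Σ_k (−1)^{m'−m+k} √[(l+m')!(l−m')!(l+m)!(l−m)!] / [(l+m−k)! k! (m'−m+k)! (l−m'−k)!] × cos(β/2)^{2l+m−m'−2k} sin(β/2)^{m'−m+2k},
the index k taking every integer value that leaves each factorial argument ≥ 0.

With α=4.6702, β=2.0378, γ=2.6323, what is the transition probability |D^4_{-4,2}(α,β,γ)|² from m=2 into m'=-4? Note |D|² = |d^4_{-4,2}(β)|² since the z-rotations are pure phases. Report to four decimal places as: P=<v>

First d^4_{-4,2}(β=2.0378), then the phase factors e^{-i(-4)α} and e^{-i(2)γ}:
Half-angle: c=0.524303, s=0.851532. N=√(1·40320·720·2)=7619.763776
Admissible k: 6..6 (factorial args all ≥0)
  k=6: (−1)^0·7619.7638/(1440)·0.5243^2·0.8515^6 = +0.554560
d^4_{-4,2}(2.0378) = +0.554560
|D^4_{-4,2}|² = |d^4_{-4,2}(β)|² = (+0.554560)² = 0.307537 (the z-rotation phases have unit modulus)

P=0.3075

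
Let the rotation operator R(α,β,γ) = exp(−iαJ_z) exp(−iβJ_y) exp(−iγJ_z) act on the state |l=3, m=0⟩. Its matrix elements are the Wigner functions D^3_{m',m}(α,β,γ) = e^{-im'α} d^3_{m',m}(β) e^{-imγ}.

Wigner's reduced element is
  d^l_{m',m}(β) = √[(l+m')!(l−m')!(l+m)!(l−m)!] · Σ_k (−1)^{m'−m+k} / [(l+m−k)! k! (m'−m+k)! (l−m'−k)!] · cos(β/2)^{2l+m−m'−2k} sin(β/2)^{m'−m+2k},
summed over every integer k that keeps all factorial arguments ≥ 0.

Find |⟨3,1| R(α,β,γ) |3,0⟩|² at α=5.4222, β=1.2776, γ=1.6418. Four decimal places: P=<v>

P=0.0583

Split into d^3_{1,0}(β=1.2776) × two z-phases.
c=cos(1.2776/2)=0.802812, s=sin(1.2776/2)=0.596232; N=√[24·2·6·6]=41.569219
k∈{0,1,2} keeps every argument non-negative
  k=0: (−1)^1·41.5692/(12)·0.8028^5·0.5962^1 = -0.688771
  k=1: (−1)^2·41.5692/(4)·0.8028^3·0.5962^3 = +1.139725
  k=2: (−1)^3·41.5692/(12)·0.8028^1·0.5962^5 = -0.209548
d^3_{1,0}(1.2776) = -0.688771 +1.139725 -0.209548 = +0.241406
|D^3_{1,0}|² = |d^3_{1,0}(β)|² = (+0.241406)² = 0.058277 (the z-rotation phases have unit modulus)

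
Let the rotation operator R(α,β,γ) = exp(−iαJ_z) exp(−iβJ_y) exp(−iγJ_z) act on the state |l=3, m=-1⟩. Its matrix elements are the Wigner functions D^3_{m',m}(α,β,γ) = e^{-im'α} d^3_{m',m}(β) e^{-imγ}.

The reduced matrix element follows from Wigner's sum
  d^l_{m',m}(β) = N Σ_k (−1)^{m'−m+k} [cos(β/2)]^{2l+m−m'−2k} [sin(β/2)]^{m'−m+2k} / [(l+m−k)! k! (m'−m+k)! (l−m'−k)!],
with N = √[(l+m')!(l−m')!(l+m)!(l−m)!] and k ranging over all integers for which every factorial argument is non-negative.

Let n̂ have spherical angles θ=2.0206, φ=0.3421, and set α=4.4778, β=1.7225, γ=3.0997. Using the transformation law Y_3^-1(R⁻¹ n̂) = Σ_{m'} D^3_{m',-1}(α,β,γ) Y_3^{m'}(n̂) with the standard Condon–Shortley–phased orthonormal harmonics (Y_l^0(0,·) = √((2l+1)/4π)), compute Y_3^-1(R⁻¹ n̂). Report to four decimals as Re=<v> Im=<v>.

Re=0.0182 Im=-0.0299

Need the full column D^3_{m',-1} for m'=−3..3 at α=4.4778, β=1.7225, γ=3.0997.
cos(β/2)=0.651490, sin(β/2)=0.758658
d^3_{-3,-1}: single k=2 term ⇒ +0.401576;  D = -0.272452-0.295014i
d^3_{-2,-1}: k∈[1..2] ⇒ +0.281568 -0.763642 = -0.482074;  D = -0.420475+0.235788i
d^3_{-1,-1}: k∈[0..2] ⇒ +0.076462 -0.829491 +0.843625 = +0.090596;  D = +0.024730+0.087155i
d^3_{0,-1}: k∈[0..2] ⇒ -0.308442 +1.254792 -0.567188 = +0.379162;  D = -0.378829+0.015879i
d^3_{1,-1}: k∈[0..2] ⇒ +0.622118 -1.124833 +0.190667 = -0.312048;  D = -0.059759+0.306273i
d^3_{2,-1}: k∈[0..1] ⇒ -0.763642 +0.517769 = -0.245873;  D = -0.223767-0.101890i
d^3_{3,-1}: single k=0 term ⇒ +0.544557;  D = -0.334683+0.429570i
Y_3^{m'}(θ=2.0206,φ=0.3421) and Σ D·Y over m':
  (-0.2725-0.2950i)·(+0.1578-0.2606i)  (-0.4205+0.2358i)·(-0.2792+0.2278i)  (+0.0247+0.0872i)·(-0.0150+0.0053i)  (-0.3788+0.0159i)·(+0.3334+0.0000i)  (-0.0598+0.3063i)·(+0.0150+0.0053i)  (-0.2238-0.1019i)·(-0.2792-0.2278i)  (-0.3347+0.4296i)·(-0.1578-0.2606i)
Y_3^-1(R⁻¹ n̂) = +0.018208-0.029914i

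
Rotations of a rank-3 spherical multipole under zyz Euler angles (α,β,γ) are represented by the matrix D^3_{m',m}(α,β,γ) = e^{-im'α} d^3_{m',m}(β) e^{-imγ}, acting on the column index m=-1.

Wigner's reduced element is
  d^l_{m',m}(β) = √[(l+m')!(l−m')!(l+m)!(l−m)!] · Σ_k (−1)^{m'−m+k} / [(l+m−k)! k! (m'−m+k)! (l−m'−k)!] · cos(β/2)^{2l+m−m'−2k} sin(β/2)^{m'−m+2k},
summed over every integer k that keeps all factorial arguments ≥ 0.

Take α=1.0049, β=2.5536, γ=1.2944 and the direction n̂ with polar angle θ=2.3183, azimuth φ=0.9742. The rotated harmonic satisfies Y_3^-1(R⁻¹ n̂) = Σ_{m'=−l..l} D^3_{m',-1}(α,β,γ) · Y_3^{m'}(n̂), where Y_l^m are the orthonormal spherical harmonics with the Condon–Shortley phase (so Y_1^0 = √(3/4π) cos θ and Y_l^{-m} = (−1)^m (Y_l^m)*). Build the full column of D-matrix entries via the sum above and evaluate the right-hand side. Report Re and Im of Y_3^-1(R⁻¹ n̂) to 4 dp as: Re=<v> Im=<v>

Re=-0.1026 Im=-0.2624

Need the full column D^3_{m',-1} for m'=−3..3 at α=1.0049, β=2.5536, γ=1.2944.
cos(β/2)=0.289779, sin(β/2)=0.957093
d^3_{-3,-1}: single k=2 term ⇒ +0.025016;  D = -0.009818-0.023009i
d^3_{-2,-1}: k∈[1..2] ⇒ +0.006184 -0.134926 = -0.128742;  D = +0.127043+0.020842i
d^3_{-1,-1}: k∈[0..2] ⇒ +0.000592 -0.051674 +0.422769 = +0.371688;  D = -0.247453+0.277343i
d^3_{0,-1}: k∈[0..2] ⇒ -0.006775 +0.221706 -0.806176 = -0.591245;  D = -0.161345-0.568804i
d^3_{1,-1}: k∈[0..2] ⇒ +0.038755 -0.563693 +0.768646 = +0.243708;  D = +0.233567+0.069572i
d^3_{2,-1}: k∈[0..1] ⇒ -0.134926 +0.735935 = +0.601009;  D = +0.453660-0.394213i
d^3_{3,-1}: single k=0 term ⇒ +0.272897;  D = -0.040647-0.269852i
Y_3^{m'}(θ=2.3183,φ=0.9742) and Σ D·Y over m':
  (-0.0098-0.0230i)·(-0.1606-0.0358i)  (+0.1270+0.0208i)·(+0.1378+0.3474i)  (-0.2475+0.2773i)·(+0.1745-0.2570i)  (-0.1613-0.5688i)·(+0.1749+0.0000i)  (+0.2336+0.0696i)·(-0.1745-0.2570i)  (+0.4537-0.3942i)·(+0.1378-0.3474i)  (-0.0406-0.2699i)·(+0.1606-0.0358i)
Y_3^-1(R⁻¹ n̂) = -0.102604-0.262375i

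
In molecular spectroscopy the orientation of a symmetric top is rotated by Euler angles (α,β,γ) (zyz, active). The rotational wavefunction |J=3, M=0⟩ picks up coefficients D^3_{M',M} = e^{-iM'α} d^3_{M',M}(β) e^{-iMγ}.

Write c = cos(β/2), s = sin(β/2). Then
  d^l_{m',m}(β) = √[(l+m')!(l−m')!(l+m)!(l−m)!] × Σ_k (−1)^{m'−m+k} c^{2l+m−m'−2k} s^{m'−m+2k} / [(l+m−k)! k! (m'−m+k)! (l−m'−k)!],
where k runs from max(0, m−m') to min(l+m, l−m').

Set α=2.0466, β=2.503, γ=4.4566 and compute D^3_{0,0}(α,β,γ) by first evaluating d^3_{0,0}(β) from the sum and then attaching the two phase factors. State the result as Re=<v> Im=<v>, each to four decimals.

First d^3_{0,0}(β=2.503), then the phase factors e^{-i(0)α} and e^{-i(0)γ}:
With c≡cos(β/2)=0.313899 and s≡sin(β/2)=0.949457, N=[6·6·6·6]^{1/2}=36.000000
k∈{0,1,2,3} keeps every argument non-negative
  k=0: (−1)^0·36.0000/(36)·0.3139^6·0.9495^0 = +0.000957
  k=1: (−1)^1·36.0000/(4)·0.3139^4·0.9495^2 = -0.078768
  k=2: (−1)^2·36.0000/(4)·0.3139^2·0.9495^4 = +0.720645
  k=3: (−1)^3·36.0000/(36)·0.3139^0·0.9495^6 = -0.732572
d^3_{0,0}(2.503) = +0.000957 -0.078768 +0.720645 -0.732572 = -0.089739
Attach z-rotation phases: D = e^{-i(0)(2.0466)}·(-0.089739)·e^{-i(0)(4.4566)} = -0.089739+0.000000i

Re=-0.0897 Im=0.0000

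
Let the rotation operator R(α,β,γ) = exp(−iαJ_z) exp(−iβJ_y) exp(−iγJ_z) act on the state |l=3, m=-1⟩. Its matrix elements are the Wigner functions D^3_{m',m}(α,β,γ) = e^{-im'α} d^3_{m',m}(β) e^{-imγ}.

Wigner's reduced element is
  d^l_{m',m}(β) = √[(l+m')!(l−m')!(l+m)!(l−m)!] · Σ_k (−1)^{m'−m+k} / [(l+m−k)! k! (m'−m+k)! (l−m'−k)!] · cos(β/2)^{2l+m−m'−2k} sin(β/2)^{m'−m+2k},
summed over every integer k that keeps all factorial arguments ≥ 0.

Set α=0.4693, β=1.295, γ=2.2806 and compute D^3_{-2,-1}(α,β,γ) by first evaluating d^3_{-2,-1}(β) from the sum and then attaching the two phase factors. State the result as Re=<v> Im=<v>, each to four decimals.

Re=0.0883 Im=0.0069

D^3_{-2,-1}(0.4693,1.295,2.2806) = e^{-i·-2·0.4693}·d^3_{-2,-1}(1.295)·e^{-i·-1·2.2806}. Compute d first:
c=cos(1.295/2)=0.797594, s=sin(1.295/2)=0.603194; N=√[1·120·2·24]=75.894664
k∈{1,2} keeps every argument non-negative
  k=1: (−1)^0·75.8947/(24)·0.7976^5·0.6032^1 = +0.615697
  k=2: (−1)^1·75.8947/(12)·0.7976^3·0.6032^3 = -0.704284
d^3_{-2,-1}(1.295) = +0.615697 -0.704284 = -0.088586
Phases: e^{-i·(-2)·0.4693}=+0.590918+0.806732i, e^{-i·(-1)·2.2806}=-0.651685+0.758490i ⇒ D=+0.088320+0.006868i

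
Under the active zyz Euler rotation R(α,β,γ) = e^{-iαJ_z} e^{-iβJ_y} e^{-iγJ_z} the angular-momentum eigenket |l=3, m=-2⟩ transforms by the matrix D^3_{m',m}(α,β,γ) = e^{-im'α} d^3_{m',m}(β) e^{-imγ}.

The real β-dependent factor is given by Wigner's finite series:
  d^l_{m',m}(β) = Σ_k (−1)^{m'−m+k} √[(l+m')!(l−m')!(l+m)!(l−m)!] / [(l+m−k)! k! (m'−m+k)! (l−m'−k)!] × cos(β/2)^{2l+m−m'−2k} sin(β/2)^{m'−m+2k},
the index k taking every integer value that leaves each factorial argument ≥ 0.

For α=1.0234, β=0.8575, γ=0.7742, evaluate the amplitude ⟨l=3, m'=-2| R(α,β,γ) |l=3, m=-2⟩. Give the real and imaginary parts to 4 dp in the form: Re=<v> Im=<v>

Re=0.0228 Im=0.0111

Split into d^3_{-2,-2}(β=0.8575) × two z-phases.
With c≡cos(β/2)=0.909486 and s≡sin(β/2)=0.415734, N=[1·120·1·120]^{1/2}=120.000000
k∈{0,1} keeps every argument non-negative
  k=0: (−1)^0·120.0000/(120)·0.9095^6·0.4157^0 = +0.565948
  k=1: (−1)^1·120.0000/(24)·0.9095^4·0.4157^2 = -0.591270
d^3_{-2,-2}(0.8575) = +0.565948 -0.591270 = -0.025322
Attach z-rotation phases: D = e^{-i(-2)(1.0234)}·(-0.025322)·e^{-i(-2)(0.7742)} = +0.022761+0.011096i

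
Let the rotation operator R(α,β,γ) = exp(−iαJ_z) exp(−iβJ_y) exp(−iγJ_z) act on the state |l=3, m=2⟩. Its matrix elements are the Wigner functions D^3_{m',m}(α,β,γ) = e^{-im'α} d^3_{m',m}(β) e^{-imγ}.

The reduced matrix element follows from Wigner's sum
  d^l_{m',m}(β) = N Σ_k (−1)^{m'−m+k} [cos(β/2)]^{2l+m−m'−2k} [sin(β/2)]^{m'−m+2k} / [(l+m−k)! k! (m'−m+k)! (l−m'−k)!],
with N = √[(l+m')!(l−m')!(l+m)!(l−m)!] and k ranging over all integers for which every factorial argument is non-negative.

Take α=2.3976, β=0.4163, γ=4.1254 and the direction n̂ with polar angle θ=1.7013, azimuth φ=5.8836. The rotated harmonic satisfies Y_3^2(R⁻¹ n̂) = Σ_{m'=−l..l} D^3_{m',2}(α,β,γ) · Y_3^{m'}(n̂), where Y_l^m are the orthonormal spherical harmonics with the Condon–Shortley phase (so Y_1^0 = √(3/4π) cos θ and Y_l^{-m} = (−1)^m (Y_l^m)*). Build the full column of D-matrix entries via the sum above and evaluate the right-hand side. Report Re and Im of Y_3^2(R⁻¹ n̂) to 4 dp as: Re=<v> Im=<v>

Need the full column D^3_{m',2} for m'=−3..3 at α=2.3976, β=0.4163, γ=4.1254.
cos(β/2)=0.978415, sin(β/2)=0.206650
d^3_{-3,2}: single k=5 term ⇒ +0.000903;  D = +0.000443-0.000787i
d^3_{-2,2}: k∈[4..5] ⇒ +0.008729 -0.000078 = +0.008651;  D = -0.008228+0.002672i
d^3_{-1,2}: k∈[3..4] ⇒ +0.052277 -0.001166 = +0.051110;  D = +0.046458+0.021306i
d^3_{0,2}: k∈[2..3] ⇒ +0.214350 -0.009562 = +0.204788;  D = -0.079148-0.188875i
d^3_{1,2}: k∈[1..2] ⇒ +0.585937 -0.052277 = +0.533661;  D = -0.181574+0.501821i
d^3_{2,2}: k∈[0..1] ⇒ +0.877280 -0.195674 = +0.681606;  D = +0.604698-0.314527i
d^3_{3,2}: single k=0 term ⇒ -0.453865;  D = +0.438097+0.118593i
Y_3^{m'}(θ=1.7013,φ=5.8836) and Σ D·Y over m':
  (+0.0004-0.0008i)·(+0.1478+0.3788i)  (-0.0082+0.0027i)·(-0.0912-0.0937i)  (+0.0465+0.0213i)·(-0.2702-0.1141i)  (-0.0791-0.1889i)·(+0.1416+0.0000i)  (-0.1816+0.5018i)·(+0.2702-0.1141i)  (+0.6047-0.3145i)·(-0.0912+0.0937i)  (+0.4381+0.1186i)·(-0.1478+0.3788i)
Y_3^2(R⁻¹ n̂) = -0.147109+0.352872i

Re=-0.1471 Im=0.3529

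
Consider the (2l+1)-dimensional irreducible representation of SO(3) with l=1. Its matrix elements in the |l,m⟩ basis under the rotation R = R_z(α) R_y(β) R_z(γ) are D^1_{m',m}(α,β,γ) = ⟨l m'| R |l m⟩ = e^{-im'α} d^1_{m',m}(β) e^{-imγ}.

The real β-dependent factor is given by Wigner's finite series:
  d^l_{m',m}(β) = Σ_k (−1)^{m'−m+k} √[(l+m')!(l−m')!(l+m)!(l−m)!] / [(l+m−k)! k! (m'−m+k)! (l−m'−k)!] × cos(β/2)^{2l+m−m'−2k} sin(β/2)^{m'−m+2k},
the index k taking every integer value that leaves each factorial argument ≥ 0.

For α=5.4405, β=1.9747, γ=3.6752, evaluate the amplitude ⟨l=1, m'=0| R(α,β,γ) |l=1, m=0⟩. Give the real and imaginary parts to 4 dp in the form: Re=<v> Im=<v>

Split into d^1_{0,0}(β=1.9747) × two z-phases.
With c≡cos(β/2)=0.550903 and s≡sin(β/2)=0.834569, N=[1·1·1·1]^{1/2}=1.000000
The bounds max(0,m−m')=0 and min(l+m,l−m')=1 give 2 terms
  k=0: (−1)^0·1.0000/(1)·0.5509^2·0.8346^0 = +0.303495
  k=1: (−1)^1·1.0000/(1)·0.5509^0·0.8346^2 = -0.696505
d^1_{0,0}(1.9747) = +0.303495 -0.696505 = -0.393011
Phases: e^{-i·(0)·5.4405}=+1.000000+0.000000i, e^{-i·(0)·3.6752}=+1.000000+0.000000i ⇒ D=-0.393011+0.000000i

Re=-0.3930 Im=0.0000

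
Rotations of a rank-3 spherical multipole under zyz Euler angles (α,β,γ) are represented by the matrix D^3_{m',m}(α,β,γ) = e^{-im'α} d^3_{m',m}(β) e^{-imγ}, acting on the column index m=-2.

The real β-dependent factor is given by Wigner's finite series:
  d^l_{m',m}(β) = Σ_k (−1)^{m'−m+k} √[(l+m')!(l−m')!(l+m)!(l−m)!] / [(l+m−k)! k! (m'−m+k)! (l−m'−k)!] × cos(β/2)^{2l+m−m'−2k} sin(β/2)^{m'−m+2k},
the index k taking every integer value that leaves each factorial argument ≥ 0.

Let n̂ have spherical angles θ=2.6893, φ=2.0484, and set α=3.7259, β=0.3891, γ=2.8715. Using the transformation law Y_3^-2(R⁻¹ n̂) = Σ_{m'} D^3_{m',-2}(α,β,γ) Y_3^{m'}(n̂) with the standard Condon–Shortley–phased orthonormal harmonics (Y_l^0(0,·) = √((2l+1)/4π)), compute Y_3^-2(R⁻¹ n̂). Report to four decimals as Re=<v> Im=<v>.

Need the full column D^3_{m',-2} for m'=−3..3 at α=3.7259, β=0.3891, γ=2.8715.
cos(β/2)=0.981135, sin(β/2)=0.193325
d^3_{-3,-2}: single k=1 term ⇒ +0.430534;  D = -0.150884-0.403229i
d^3_{-2,-2}: k∈[0..1] ⇒ +0.892015 -0.173165 = +0.718849;  D = +0.581514+0.422594i
d^3_{-1,-2}: k∈[0..1] ⇒ -0.555817 +0.043160 = -0.512657;  D = +0.512158+0.022612i
d^3_{0,-2}: k∈[0..1] ⇒ +0.189693 -0.007365 = +0.182328;  D = +0.156367-0.093770i
d^3_{1,-2}: k∈[0..1] ⇒ -0.043160 +0.000838 = -0.042322;  D = +0.018268-0.038177i
d^3_{2,-2}: k∈[0..1] ⇒ +0.006723 -0.000052 = +0.006671;  D = -0.000918-0.006608i
d^3_{3,-2}: single k=0 term ⇒ -0.000649;  D = -0.000429-0.000487i
Y_3^{m'}(θ=2.6893,φ=2.0484) and Σ D·Y over m':
  (-0.1509-0.4032i)·(+0.0345+0.0048i)  (+0.5815+0.4226i)·(+0.1014-0.1433i)  (+0.5122+0.0226i)·(-0.1977-0.3820i)  (+0.1564-0.0938i)·(-0.3508+0.0000i)  (+0.0183-0.0382i)·(+0.1977-0.3820i)  (-0.0009-0.0066i)·(+0.1014+0.1433i)  (-0.0004-0.0005i)·(-0.0345+0.0048i)
Y_3^-2(R⁻¹ n̂) = -0.041303-0.237652i

Re=-0.0413 Im=-0.2377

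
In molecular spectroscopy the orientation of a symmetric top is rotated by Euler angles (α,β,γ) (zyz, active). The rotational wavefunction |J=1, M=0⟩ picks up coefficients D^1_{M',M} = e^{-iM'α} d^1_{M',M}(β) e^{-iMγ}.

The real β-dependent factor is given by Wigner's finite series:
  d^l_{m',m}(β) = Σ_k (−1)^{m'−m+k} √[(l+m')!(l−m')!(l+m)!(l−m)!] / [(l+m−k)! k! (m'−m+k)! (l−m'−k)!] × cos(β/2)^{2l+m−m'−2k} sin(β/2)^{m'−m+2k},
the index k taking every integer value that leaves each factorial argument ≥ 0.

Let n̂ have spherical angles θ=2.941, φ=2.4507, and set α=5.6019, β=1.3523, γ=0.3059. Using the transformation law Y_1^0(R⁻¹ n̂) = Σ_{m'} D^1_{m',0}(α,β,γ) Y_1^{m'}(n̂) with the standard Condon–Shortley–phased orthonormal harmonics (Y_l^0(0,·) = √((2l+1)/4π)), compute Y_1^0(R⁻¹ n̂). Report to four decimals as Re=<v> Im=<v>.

Re=-0.1988 Im=0.0000

Need the full column D^1_{m',0} for m'=−1..1 at α=5.6019, β=1.3523, γ=0.3059.
cos(β/2)=0.779988, sin(β/2)=0.625795
d^1_{-1,0}: single k=1 term ⇒ +0.690295;  D = +0.536196-0.434742i
d^1_{0,0}: k∈[0..1] ⇒ +0.608381 -0.391619 = +0.216762;  D = +0.216762+0.000000i
d^1_{1,0}: single k=0 term ⇒ -0.690295;  D = -0.536196-0.434742i
Y_1^{m'}(θ=2.941,φ=2.4507) and Σ D·Y over m':
  (+0.5362-0.4347i)·(-0.0531-0.0439i)  (+0.2168+0.0000i)·(-0.4788+0.0000i)  (-0.5362-0.4347i)·(+0.0531-0.0439i)
Y_1^0(R⁻¹ n̂) = -0.198822+0.000000i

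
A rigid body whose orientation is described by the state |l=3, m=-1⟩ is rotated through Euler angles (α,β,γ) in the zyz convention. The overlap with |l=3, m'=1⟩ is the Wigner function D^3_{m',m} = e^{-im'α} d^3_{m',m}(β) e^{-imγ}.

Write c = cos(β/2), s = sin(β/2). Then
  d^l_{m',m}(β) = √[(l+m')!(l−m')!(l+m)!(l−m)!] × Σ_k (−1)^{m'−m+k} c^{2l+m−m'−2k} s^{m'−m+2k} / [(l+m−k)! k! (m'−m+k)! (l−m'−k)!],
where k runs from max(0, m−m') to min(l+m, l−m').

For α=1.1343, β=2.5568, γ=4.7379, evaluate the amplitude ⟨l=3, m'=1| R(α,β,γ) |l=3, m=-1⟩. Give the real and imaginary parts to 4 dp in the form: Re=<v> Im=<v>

D^3_{1,-1}(1.1343,2.5568,4.7379) = e^{-i·1·1.1343}·d^3_{1,-1}(2.5568)·e^{-i·-1·4.7379}. Compute d first:
c=cos(2.5568/2)=0.288248, s=sin(2.5568/2)=0.957556; N=√[24·2·2·24]=48.000000
k: max(0,(-1)−(1))=0 … min(3+(-1),3−(1))=2
  k=0: (−1)^2·48.0000/(8)·0.2882^4·0.9576^2 = +0.037979
  k=1: (−1)^3·48.0000/(6)·0.2882^2·0.9576^4 = -0.558828
  k=2: (−1)^4·48.0000/(48)·0.2882^0·0.9576^6 = +0.770876
d^3_{1,-1}(2.5568) = +0.037979 -0.558828 +0.770876 = +0.250027
Phases: e^{-i·(1)·1.1343}=+0.422767-0.906238i, e^{-i·(-1)·4.7379}=+0.025508-0.999675i ⇒ D=-0.223814-0.111449i

Re=-0.2238 Im=-0.1114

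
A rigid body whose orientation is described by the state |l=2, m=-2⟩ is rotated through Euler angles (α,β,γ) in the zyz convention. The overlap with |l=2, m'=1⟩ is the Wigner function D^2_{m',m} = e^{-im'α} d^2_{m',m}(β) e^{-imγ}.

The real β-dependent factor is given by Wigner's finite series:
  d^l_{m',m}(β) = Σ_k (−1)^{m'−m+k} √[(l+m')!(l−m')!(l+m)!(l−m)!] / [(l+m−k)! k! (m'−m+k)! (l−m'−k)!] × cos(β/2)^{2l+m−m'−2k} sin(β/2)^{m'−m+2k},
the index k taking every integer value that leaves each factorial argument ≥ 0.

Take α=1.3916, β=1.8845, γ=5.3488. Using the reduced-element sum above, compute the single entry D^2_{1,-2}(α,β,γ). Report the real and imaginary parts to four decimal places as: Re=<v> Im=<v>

Re=0.6180 Im=-0.0737

Split into d^2_{1,-2}(β=1.8845) × two z-phases.
c=cos(1.8845/2)=0.587970, s=sin(1.8845/2)=0.808883; N=√[6·1·1·24]=12.000000
k∈{0} keeps every argument non-negative
  k=0: (−1)^3·12.0000/(6)·0.5880^1·0.8089^3 = -0.622361
d^2_{1,-2}(1.8845) = -0.622361
Attach z-rotation phases: D = e^{-i(1)(1.3916)}·(-0.622361)·e^{-i(-2)(5.3488)} = +0.617976-0.073749i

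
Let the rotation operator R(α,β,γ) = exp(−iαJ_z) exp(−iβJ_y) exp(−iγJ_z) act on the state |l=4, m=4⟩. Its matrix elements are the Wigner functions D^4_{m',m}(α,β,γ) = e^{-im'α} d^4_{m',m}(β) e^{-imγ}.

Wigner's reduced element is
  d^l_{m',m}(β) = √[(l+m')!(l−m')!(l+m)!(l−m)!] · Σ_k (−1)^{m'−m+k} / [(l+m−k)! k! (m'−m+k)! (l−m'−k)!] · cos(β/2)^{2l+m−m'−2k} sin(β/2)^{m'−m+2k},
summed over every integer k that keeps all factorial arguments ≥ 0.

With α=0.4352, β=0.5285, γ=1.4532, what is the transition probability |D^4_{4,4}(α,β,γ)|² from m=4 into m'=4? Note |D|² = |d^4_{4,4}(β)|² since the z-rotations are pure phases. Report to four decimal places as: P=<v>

D^4_{4,4}(0.4352,0.5285,1.4532) = e^{-i·4·0.4352}·d^4_{4,4}(0.5285)·e^{-i·4·1.4532}. Compute d first:
c=cos(0.5285/2)=0.965289, s=sin(0.5285/2)=0.261185; N=√[40320·1·40320·1]=40320.000000
k∈{0} keeps every argument non-negative
  k=0: (−1)^0·40320.0000/(40320)·0.9653^8·0.2612^0 = +0.753803
d^4_{4,4}(0.5285) = +0.753803
|D^4_{4,4}|² = |d^4_{4,4}(β)|² = (+0.753803)² = 0.568218 (the z-rotation phases have unit modulus)

P=0.5682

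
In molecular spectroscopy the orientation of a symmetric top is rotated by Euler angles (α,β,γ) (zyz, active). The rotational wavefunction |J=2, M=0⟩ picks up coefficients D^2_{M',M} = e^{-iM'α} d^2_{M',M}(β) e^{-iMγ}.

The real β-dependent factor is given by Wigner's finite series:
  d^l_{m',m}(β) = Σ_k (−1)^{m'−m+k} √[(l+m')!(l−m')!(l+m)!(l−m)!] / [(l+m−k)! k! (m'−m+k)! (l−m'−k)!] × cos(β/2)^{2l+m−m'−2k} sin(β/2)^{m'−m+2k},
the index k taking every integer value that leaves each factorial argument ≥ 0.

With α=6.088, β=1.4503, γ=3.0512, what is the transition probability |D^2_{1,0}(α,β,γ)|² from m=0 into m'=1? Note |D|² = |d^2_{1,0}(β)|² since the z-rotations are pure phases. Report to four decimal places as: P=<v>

P=0.0214

Split into d^2_{1,0}(β=1.4503) × two z-phases.
With c≡cos(β/2)=0.748400 and s≡sin(β/2)=0.663248, N=[6·1·2·2]^{1/2}=4.898979
k: max(0,(0)−(1))=0 … min(2+(0),2−(1))=1
  k=0: (−1)^1·4.8990/(2)·0.7484^3·0.6632^1 = -0.681009
  k=1: (−1)^2·4.8990/(2)·0.7484^1·0.6632^3 = +0.534856
d^2_{1,0}(1.4503) = -0.681009 +0.534856 = -0.146153
|D^2_{1,0}|² = |d^2_{1,0}(β)|² = (-0.146153)² = 0.021361 (the z-rotation phases have unit modulus)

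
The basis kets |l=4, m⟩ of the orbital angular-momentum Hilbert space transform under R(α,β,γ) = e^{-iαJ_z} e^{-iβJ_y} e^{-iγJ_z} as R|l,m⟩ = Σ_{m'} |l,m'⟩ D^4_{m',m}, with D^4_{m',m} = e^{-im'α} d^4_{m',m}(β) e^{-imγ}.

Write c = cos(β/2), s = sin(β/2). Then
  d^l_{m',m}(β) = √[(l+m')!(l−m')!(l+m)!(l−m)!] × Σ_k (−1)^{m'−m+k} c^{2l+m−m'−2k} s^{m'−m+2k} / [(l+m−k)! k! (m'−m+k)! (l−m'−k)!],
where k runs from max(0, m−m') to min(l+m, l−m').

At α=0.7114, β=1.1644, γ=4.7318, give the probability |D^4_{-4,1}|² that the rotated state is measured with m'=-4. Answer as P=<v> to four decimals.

P=0.0480

Split into d^4_{-4,1}(β=1.1644) × two z-phases.
Half-angle: c=0.835255, s=0.549863. N=√(1·40320·120·6)=5387.986637
k: max(0,(1)−(-4))=5 … min(4+(1),4−(-4))=5
  k=5: (−1)^0·5387.9866/(720)·0.8353^3·0.5499^5 = +0.219191
d^4_{-4,1}(1.1644) = +0.219191
|D^4_{-4,1}|² = |d^4_{-4,1}(β)|² = (+0.219191)² = 0.048045 (the z-rotation phases have unit modulus)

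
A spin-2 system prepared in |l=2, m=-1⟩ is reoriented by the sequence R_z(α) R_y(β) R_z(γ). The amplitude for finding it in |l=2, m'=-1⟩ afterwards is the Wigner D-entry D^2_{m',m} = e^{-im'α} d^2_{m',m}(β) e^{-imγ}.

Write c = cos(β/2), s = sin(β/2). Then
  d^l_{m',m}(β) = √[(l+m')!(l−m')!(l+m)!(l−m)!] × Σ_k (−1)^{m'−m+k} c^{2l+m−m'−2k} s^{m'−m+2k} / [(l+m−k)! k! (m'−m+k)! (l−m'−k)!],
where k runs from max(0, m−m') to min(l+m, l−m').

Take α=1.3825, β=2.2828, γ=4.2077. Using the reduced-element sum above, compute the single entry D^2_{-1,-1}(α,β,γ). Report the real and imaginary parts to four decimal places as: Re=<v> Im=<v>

Re=-0.3076 Im=0.2554

Split into d^2_{-1,-1}(β=2.2828) × two z-phases.
With c≡cos(β/2)=0.416322 and s≡sin(β/2)=0.909217, N=[1·6·1·6]^{1/2}=6.000000
Admissible k: 0..1 (factorial args all ≥0)
  k=0: (−1)^0·6.0000/(6)·0.4163^4·0.9092^0 = +0.030041
  k=1: (−1)^1·6.0000/(2)·0.4163^2·0.9092^2 = -0.429848
d^2_{-1,-1}(2.2828) = +0.030041 -0.429848 = -0.399807
Phases: e^{-i·(-1)·1.3825}=+0.187186+0.982325i, e^{-i·(-1)·4.2077}=-0.483535-0.875325i ⇒ D=-0.307589+0.255412i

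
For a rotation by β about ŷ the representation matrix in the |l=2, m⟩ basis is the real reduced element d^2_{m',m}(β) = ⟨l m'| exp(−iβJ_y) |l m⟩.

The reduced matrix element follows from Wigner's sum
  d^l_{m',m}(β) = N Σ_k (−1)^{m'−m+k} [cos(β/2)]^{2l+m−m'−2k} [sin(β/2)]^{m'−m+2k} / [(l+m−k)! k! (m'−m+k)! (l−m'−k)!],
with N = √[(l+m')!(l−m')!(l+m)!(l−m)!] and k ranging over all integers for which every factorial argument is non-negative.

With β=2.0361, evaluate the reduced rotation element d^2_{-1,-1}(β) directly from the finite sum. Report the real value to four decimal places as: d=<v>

d^2_{-1,-1}(β=2.0361) via Wigner's sum:
c=cos(2.0361/2)=0.525027, s=sin(2.0361/2)=0.851086; N=√[1·6·1·6]=6.000000
k: max(0,(-1)−(-1))=0 … min(2+(-1),2−(-1))=1
  k=0: (−1)^0·6.0000/(6)·0.5250^4·0.8511^0 = +0.075985
  k=1: (−1)^1·6.0000/(2)·0.5250^2·0.8511^2 = -0.599005
d^2_{-1,-1}(2.0361) = +0.075985 -0.599005 = -0.523021

d=-0.5230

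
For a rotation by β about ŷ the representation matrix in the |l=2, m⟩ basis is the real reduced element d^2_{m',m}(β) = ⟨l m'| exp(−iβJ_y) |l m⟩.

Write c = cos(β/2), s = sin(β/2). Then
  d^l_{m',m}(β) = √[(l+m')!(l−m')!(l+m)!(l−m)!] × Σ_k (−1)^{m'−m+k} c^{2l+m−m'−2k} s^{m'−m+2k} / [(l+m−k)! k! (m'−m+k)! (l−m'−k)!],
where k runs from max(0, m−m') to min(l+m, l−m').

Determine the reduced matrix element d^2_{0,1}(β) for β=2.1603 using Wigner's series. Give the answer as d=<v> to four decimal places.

d^2_{0,1}(β=2.1603) via Wigner's sum:
c=cos(2.1603/2)=0.471196, s=sin(2.1603/2)=0.882028; N=√[2·2·6·1]=4.898979
The bounds max(0,m−m')=1 and min(l+m,l−m')=2 give 2 terms
  k=1: (−1)^0·4.8990/(2)·0.4712^3·0.8820^1 = +0.226029
  k=2: (−1)^1·4.8990/(2)·0.4712^1·0.8820^3 = -0.792000
d^2_{0,1}(2.1603) = +0.226029 -0.792000 = -0.565971

d=-0.5660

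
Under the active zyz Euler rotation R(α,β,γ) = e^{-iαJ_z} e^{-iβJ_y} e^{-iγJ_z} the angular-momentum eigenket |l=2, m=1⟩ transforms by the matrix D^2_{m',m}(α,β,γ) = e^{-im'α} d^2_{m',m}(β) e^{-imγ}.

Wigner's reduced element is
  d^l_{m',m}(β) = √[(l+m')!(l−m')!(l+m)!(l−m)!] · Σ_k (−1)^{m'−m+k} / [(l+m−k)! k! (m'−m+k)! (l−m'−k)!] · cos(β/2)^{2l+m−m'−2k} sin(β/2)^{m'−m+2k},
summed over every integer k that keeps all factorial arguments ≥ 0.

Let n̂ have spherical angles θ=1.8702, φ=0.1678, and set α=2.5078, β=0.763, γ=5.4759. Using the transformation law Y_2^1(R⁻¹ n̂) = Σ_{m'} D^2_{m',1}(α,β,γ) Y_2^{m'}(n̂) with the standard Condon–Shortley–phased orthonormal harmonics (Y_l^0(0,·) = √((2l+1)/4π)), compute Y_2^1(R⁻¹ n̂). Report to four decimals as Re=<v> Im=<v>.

Need the full column D^2_{m',1} for m'=−2..2 at α=2.5078, β=0.763, γ=5.4759.
cos(β/2)=0.928107, sin(β/2)=0.372313
d^2_{-2,1}: single k=3 term ⇒ +0.095797;  D = +0.085827-0.042555i
d^2_{-1,1}: k∈[2..3] ⇒ +0.358207 -0.019215 = +0.338992;  D = -0.333903-0.058518i
d^2_{0,1}: k∈[1..2] ⇒ +0.729085 -0.117327 = +0.611758;  D = +0.423008+0.441942i
d^2_{1,1}: k∈[0..1] ⇒ +0.741981 -0.358207 = +0.383774;  D = -0.049643-0.380549i
d^2_{2,1}: single k=0 term ⇒ -0.595296;  D = +0.287526-0.521254i
Y_2^{m'}(θ=1.8702,φ=0.1678) and Σ D·Y over m':
  (+0.0858-0.0426i)·(+0.3330-0.1161i)  (-0.3339-0.0585i)·(-0.2147+0.0364i)  (+0.4230+0.4419i)·(-0.2331+0.0000i)  (-0.0496-0.3805i)·(+0.2147+0.0364i)  (+0.2875-0.5213i)·(+0.3330+0.1161i)
Y_2^1(R⁻¹ n̂) = +0.158318-0.350403i

Re=0.1583 Im=-0.3504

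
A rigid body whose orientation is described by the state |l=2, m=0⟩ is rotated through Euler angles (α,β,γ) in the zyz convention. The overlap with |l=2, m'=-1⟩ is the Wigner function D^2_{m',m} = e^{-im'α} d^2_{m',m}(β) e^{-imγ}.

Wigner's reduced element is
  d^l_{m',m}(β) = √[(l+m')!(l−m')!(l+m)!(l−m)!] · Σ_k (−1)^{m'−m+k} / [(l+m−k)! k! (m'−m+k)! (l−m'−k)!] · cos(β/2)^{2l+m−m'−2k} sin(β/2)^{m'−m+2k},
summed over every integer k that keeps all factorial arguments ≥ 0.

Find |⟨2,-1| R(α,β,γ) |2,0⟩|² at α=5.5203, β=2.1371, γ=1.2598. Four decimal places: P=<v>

D^2_{-1,0}(5.5203,2.1371,1.2598) = e^{-i·-1·5.5203}·d^2_{-1,0}(2.1371)·e^{-i·0·1.2598}. Compute d first:
Half-angle: c=0.481396, s=0.876503. N=√(1·6·2·2)=4.898979
k: max(0,(0)−(-1))=1 … min(2+(0),2−(-1))=2
  k=1: (−1)^0·4.8990/(2)·0.4814^3·0.8765^1 = +0.239517
  k=2: (−1)^1·4.8990/(2)·0.4814^1·0.8765^3 = -0.794033
d^2_{-1,0}(2.1371) = +0.239517 -0.794033 = -0.554516
|D^2_{-1,0}|² = |d^2_{-1,0}(β)|² = (-0.554516)² = 0.307488 (the z-rotation phases have unit modulus)

P=0.3075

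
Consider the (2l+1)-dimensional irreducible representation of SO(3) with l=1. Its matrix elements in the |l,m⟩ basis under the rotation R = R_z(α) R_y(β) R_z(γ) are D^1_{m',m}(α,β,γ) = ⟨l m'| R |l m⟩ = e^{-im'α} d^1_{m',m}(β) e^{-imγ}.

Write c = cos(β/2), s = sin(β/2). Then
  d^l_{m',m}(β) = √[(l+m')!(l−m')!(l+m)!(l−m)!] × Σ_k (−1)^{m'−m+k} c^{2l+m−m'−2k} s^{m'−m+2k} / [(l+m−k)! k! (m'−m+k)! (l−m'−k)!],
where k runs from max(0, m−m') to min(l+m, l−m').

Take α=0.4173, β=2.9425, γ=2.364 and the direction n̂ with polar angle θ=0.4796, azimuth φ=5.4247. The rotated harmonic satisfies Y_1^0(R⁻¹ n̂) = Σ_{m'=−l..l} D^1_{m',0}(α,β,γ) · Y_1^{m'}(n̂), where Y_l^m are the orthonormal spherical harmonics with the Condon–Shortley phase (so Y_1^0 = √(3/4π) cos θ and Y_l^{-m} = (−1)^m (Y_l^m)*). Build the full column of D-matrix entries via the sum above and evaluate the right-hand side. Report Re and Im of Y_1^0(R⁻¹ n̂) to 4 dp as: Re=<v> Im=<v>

Re=-0.4120 Im=0.0000

Need the full column D^1_{m',0} for m'=−1..1 at α=0.4173, β=2.9425, γ=2.364.
cos(β/2)=0.099382, sin(β/2)=0.995049
d^1_{-1,0}: single k=1 term ⇒ +0.139852;  D = +0.127850+0.056681i
d^1_{0,0}: k∈[0..1] ⇒ +0.009877 -0.990123 = -0.980246;  D = -0.980246+0.000000i
d^1_{1,0}: single k=0 term ⇒ -0.139852;  D = -0.127850+0.056681i
Y_1^{m'}(θ=0.4796,φ=5.4247) and Σ D·Y over m':
  (+0.1279+0.0567i)·(+0.1042+0.1207i)  (-0.9802+0.0000i)·(+0.4335+0.0000i)  (-0.1279+0.0567i)·(-0.1042+0.1207i)
Y_1^0(R⁻¹ n̂) = -0.411951+0.000000i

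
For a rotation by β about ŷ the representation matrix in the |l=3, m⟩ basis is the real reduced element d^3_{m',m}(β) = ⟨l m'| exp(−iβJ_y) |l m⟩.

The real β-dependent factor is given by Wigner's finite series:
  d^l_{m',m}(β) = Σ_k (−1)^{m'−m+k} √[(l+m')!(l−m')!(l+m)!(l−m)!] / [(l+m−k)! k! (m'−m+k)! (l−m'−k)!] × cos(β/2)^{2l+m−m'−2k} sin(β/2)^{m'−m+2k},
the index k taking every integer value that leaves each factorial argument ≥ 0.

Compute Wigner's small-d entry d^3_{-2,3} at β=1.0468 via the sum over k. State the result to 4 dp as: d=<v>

d=0.0662

d^3_{-2,3}(β=1.0468) via Wigner's sum:
With c≡cos(β/2)=0.866125 and s≡sin(β/2)=0.499828, N=[1·120·720·1]^{1/2}=293.938769
k∈{5} keeps every argument non-negative
  k=5: (−1)^0·293.9388/(120)·0.8661^1·0.4998^5 = +0.066185
d^3_{-2,3}(1.0468) = +0.066185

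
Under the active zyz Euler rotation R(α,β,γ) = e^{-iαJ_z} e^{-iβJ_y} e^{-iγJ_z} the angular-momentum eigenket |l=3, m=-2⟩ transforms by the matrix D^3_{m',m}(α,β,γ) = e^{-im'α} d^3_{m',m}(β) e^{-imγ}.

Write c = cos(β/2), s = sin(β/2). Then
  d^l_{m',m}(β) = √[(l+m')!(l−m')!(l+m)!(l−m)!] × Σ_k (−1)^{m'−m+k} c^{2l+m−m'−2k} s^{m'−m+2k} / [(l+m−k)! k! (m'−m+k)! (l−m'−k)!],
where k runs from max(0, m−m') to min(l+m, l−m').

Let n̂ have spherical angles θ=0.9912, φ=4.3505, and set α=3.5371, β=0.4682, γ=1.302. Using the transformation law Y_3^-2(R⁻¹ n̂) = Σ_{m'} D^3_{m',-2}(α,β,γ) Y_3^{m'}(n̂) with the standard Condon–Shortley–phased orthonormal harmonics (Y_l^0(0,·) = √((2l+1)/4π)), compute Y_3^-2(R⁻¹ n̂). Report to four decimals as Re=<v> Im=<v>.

Re=0.3229 Im=0.0952

Need the full column D^3_{m',-2} for m'=−3..3 at α=3.5371, β=0.4682, γ=1.302.
cos(β/2)=0.972724, sin(β/2)=0.231968
d^3_{-3,-2}: single k=1 term ⇒ +0.494823;  D = +0.394241+0.299038i
d^3_{-2,-2}: k∈[0..1] ⇒ +0.847103 -0.240870 = +0.606234;  D = -0.586871-0.151994i
d^3_{-1,-2}: k∈[0..1] ⇒ -0.638814 +0.072657 = -0.566157;  D = -0.560451+0.080172i
d^3_{0,-2}: k∈[0..1] ⇒ +0.263860 -0.015005 = +0.248854;  D = -0.213752+0.127431i
d^3_{1,-2}: k∈[0..1] ⇒ -0.072657 +0.002066 = -0.070592;  D = -0.042026+0.056718i
d^3_{2,-2}: k∈[0..1] ⇒ +0.013698 -0.000156 = +0.013542;  D = -0.003248+0.013147i
d^3_{3,-2}: single k=0 term ⇒ -0.001600;  D = +0.000244+0.001582i
Y_3^{m'}(θ=0.9912,φ=4.3505) and Σ D·Y over m':
  (+0.3942+0.2990i)·(+0.2162-0.1140i)  (-0.5869-0.1520i)·(-0.2936-0.2595i)  (-0.5605+0.0802i)·(-0.0478+0.1264i)  (-0.2138+0.1274i)·(-0.3066+0.0000i)  (-0.0420+0.0567i)·(+0.0478+0.1264i)  (-0.0032+0.0131i)·(-0.2936+0.2595i)  (+0.0002+0.0016i)·(-0.2162-0.1140i)
Y_3^-2(R⁻¹ n̂) = +0.322883+0.095209i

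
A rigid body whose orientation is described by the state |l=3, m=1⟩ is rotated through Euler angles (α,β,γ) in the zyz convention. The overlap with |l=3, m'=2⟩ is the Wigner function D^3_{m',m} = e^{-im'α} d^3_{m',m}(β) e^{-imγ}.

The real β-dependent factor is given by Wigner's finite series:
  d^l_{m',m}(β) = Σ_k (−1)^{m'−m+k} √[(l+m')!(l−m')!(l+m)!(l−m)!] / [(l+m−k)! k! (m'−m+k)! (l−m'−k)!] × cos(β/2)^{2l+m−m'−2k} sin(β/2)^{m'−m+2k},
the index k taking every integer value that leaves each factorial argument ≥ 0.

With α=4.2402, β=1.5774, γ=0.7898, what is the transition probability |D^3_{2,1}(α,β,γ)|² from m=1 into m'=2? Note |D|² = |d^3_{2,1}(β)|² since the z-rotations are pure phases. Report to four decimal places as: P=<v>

Split into d^3_{2,1}(β=1.5774) × two z-phases.
With c≡cos(β/2)=0.704768 and s≡sin(β/2)=0.709438, N=[120·1·24·2]^{1/2}=75.894664
The bounds max(0,m−m')=0 and min(l+m,l−m')=1 give 2 terms
  k=0: (−1)^1·75.8947/(24)·0.7048^5·0.7094^1 = -0.390073
  k=1: (−1)^2·75.8947/(12)·0.7048^3·0.7094^3 = +0.790518
d^3_{2,1}(1.5774) = -0.390073 +0.790518 = +0.400445
|D^3_{2,1}|² = |d^3_{2,1}(β)|² = (+0.400445)² = 0.160356 (the z-rotation phases have unit modulus)

P=0.1604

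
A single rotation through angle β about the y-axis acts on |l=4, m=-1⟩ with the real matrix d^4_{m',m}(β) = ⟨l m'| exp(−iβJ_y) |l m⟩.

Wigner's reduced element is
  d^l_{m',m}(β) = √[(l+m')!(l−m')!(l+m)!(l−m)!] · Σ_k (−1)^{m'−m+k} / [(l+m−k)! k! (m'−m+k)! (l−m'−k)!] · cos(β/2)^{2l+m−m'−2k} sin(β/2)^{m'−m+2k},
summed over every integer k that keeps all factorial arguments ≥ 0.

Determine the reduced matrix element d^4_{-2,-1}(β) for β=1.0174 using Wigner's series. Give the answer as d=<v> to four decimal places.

d^4_{-2,-1}(β=1.0174) via Wigner's sum:
With c≡cos(β/2)=0.873378 and s≡sin(β/2)=0.487042, N=[2·720·6·120]^{1/2}=1018.233765
Admissible k: 1..3 (factorial args all ≥0)
  k=1: (−1)^0·1018.2338/(240)·0.8734^7·0.4870^1 = +0.800977
  k=2: (−1)^1·1018.2338/(48)·0.8734^5·0.4870^3 = -1.245427
  k=3: (−1)^2·1018.2338/(72)·0.8734^3·0.4870^5 = +0.258200
d^4_{-2,-1}(1.0174) = +0.800977 -1.245427 +0.258200 = -0.186251

d=-0.1863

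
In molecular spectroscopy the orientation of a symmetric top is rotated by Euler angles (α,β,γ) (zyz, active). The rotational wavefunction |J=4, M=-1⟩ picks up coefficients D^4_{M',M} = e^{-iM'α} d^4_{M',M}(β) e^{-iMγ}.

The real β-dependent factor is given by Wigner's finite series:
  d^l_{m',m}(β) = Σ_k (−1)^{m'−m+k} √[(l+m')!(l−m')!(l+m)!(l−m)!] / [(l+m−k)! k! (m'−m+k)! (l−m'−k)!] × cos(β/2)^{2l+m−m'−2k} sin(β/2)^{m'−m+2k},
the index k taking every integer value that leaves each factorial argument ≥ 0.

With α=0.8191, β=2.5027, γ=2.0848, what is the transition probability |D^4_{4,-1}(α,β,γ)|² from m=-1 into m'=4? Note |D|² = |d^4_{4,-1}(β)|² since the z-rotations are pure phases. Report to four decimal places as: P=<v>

P=0.0320

Split into d^4_{4,-1}(β=2.5027) × two z-phases.
Half-angle: c=0.314041, s=0.949409. N=√(40320·1·6·120)=5387.986637
k∈{0} keeps every argument non-negative
  k=0: (−1)^5·5387.9866/(720)·0.3140^3·0.9494^5 = -0.178781
d^4_{4,-1}(2.5027) = -0.178781
|D^4_{4,-1}|² = |d^4_{4,-1}(β)|² = (-0.178781)² = 0.031963 (the z-rotation phases have unit modulus)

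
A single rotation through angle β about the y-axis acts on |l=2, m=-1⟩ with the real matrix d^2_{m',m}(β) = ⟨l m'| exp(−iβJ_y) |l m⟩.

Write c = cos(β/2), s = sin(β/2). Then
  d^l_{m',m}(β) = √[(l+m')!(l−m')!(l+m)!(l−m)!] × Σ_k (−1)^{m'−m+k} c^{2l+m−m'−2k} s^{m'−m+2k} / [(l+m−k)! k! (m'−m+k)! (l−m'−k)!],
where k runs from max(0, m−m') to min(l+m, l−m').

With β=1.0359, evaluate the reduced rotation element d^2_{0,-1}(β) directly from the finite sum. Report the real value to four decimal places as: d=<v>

d=-0.5371

d^2_{0,-1}(β=1.0359) via Wigner's sum:
With c≡cos(β/2)=0.868836 and s≡sin(β/2)=0.495100, N=[2·2·1·6]^{1/2}=4.898979
k∈{0,1} keeps every argument non-negative
  k=0: (−1)^1·4.8990/(2)·0.8688^3·0.4951^1 = -0.795393
  k=1: (−1)^2·4.8990/(2)·0.8688^1·0.4951^3 = +0.258281
d^2_{0,-1}(1.0359) = -0.795393 +0.258281 = -0.537112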